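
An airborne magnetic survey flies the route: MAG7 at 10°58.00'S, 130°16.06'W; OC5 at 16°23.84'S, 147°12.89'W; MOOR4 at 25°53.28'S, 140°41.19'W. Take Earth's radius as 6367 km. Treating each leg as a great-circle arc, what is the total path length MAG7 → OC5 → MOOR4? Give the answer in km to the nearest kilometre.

3178 km

MAG7: φ = -10.96667°, λ = -130.26767°
OC5: φ = -16.39733°, λ = -147.21483°
MOOR4: φ = -25.88800°, λ = -140.68650°
MAG7→OC5: c = 0.302440 rad, d = 1925.64 km
OC5→MOOR4: c = 0.196703 rad, d = 1252.41 km
Total = 1925.64 + 1252.41 = 3178.05 km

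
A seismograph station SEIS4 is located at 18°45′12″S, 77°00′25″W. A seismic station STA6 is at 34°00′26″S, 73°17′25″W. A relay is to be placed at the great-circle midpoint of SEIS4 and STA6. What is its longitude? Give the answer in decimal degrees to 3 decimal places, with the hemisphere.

75.272°W

SEIS4: φ = -18.75333°, λ = -77.00694°
STA6: φ = -34.00722°, λ = -73.29028°
Bx = cos φ₂ cos Δλ = 0.827224,  By = cos φ₂ sin Δλ = 0.053736
φₘ = atan2(sin φ₁ + sin φ₂, √((cos φ₁ + Bx)² + By²)) = -26.39222°
λₘ = λ₁ + atan2(By, cos φ₁ + Bx) = -75.27207°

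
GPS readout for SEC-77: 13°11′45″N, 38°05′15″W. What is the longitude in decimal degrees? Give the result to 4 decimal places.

38.0875°W

38° + 5′/60 + 15″/3600 = 38 + 0.08333 + 0.00417 = 38.0875°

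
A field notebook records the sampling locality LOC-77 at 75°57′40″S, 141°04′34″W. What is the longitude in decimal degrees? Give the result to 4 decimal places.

141.0761°W

141° + 4′/60 + 34″/3600 = 141 + 0.06667 + 0.00944 = 141.0761°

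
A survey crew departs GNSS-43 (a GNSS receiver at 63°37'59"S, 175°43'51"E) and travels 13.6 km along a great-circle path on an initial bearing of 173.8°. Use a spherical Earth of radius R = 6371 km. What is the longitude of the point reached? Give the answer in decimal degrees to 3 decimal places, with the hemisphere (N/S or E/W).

175.761°E

GNSS-43: φ = -63.63306°, λ = +175.73083°
δ = d/R = 13.6/6371 = 0.002135 rad
φ₂ = arcsin(sin φ₁ cos δ + cos φ₁ sin δ cos θ)
   = arcsin(-0.89597·1.00000 + 0.44412·0.00213·-0.99415) = -63.75464°
λ₂ = λ₁ + atan2(sin θ sin δ cos φ₁, cos δ − sin φ₁ sin φ₂) = 175.76070°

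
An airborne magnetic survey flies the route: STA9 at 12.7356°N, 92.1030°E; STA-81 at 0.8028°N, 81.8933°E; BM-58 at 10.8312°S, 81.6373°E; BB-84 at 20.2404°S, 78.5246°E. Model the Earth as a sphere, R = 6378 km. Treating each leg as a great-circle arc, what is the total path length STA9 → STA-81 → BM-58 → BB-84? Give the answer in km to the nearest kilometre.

STA9→STA-81: c = 0.273070 rad, d = 1741.64 km
STA-81→BM-58: c = 0.203100 rad, d = 1295.37 km
BM-58→BB-84: c = 0.172339 rad, d = 1099.18 km
Total = 1741.64 + 1295.37 + 1099.18 = 4136.19 km

4136 km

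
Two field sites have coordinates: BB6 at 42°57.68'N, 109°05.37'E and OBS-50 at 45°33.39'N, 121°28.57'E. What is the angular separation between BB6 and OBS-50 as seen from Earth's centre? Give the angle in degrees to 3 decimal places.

9.232°

BB6: φ = +42.96133°, λ = +109.08950°
OBS-50: φ = +45.55650°, λ = +121.47617°
Δφ = 2.5952°,  Δλ = 12.3867°
a = sin²(Δφ/2) + cos φ₁ cos φ₂ sin²(Δλ/2) = 0.006477
c = 2·arcsin(√a) = 0.161131 rad = 9.2322°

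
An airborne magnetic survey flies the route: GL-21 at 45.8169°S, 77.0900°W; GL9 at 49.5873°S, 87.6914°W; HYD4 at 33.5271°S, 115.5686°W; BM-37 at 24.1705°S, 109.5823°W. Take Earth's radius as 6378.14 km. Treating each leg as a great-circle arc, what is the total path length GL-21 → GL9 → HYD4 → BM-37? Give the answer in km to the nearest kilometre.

4993 km

GL-21→GL9: c = 0.140663 rad, d = 897.17 km
GL9→HYD4: c = 0.455012 rad, d = 2902.13 km
HYD4→BM-37: c = 0.187098 rad, d = 1193.33 km
Total = 897.17 + 2902.13 + 1193.33 = 4992.63 km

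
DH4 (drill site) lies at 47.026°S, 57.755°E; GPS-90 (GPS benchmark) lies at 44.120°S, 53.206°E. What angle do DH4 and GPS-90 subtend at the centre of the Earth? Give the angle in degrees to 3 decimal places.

Δφ = 2.9060°,  Δλ = -4.5490°
a = sin²(Δφ/2) + cos φ₁ cos φ₂ sin²(Δλ/2) = 0.001414
c = 2·arcsin(√a) = 0.075217 rad = 4.3096°

4.310°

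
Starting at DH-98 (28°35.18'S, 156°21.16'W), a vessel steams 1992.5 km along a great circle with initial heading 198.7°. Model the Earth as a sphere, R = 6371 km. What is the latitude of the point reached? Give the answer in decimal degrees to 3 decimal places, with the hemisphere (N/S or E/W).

DH-98: φ = -28.58633°, λ = -156.35267°
δ = d/R = 1992.5/6371 = 0.312745 rad
φ₂ = arcsin(sin φ₁ cos δ + cos φ₁ sin δ cos θ)
   = arcsin(-0.47848·0.95149 + 0.87810·0.30767·-0.94721) = -45.33070°
λ₂ = λ₁ + atan2(sin θ sin δ cos φ₁, cos δ − sin φ₁ sin φ₂) = -164.41876°

45.331°S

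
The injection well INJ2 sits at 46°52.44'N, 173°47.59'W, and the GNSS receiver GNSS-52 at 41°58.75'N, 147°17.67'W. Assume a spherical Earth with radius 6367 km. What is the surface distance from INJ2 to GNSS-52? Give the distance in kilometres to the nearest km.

2161 km

INJ2: φ = +46.87400°, λ = -173.79317°
GNSS-52: φ = +41.97917°, λ = -147.29450°
Δφ = -4.8948°,  Δλ = 26.4987°
a = sin²(Δφ/2) + cos φ₁ cos φ₂ sin²(Δλ/2) = 0.028517
c = 2·arcsin(√a) = 0.339367 rad = 19.4443°
d = R·c = 6367 × 0.339367 = 2160.7 km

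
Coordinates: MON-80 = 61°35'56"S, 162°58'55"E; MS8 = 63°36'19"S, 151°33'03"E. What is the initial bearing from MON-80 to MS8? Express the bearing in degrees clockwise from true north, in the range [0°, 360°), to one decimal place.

MON-80: φ = -61.59889°, λ = +162.98194°
MS8: φ = -63.60528°, λ = +151.55083°
Δλ = -11.4311°
y = sin Δλ · cos φ₂ = -0.088106
x = cos φ₁ sin φ₂ − sin φ₁ cos φ₂ cos Δλ = -0.042768
θ = atan2(y, x) = -115.8926° → 244.1074° (mod 360°)

244.1°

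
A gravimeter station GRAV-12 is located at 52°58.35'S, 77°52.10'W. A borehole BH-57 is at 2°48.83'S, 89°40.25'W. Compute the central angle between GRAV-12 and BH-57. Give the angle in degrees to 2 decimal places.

GRAV-12: φ = -52.97250°, λ = -77.86833°
BH-57: φ = -2.81383°, λ = -89.67083°
Δφ = 50.1587°,  Δλ = -11.8025°
a = sin²(Δφ/2) + cos φ₁ cos φ₂ sin²(Δλ/2) = 0.186026
c = 2·arcsin(√a) = 0.891883 rad = 51.1011°

51.10°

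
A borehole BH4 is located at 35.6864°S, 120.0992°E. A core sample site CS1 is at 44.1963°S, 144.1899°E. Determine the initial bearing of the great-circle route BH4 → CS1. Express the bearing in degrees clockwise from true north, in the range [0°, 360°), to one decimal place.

122.2°

Δλ = 24.0907°
y = sin Δλ · cos φ₂ = 0.292649
x = cos φ₁ sin φ₂ − sin φ₁ cos φ₂ cos Δλ = -0.184408
θ = atan2(y, x) = 122.2165° → 122.2165° (mod 360°)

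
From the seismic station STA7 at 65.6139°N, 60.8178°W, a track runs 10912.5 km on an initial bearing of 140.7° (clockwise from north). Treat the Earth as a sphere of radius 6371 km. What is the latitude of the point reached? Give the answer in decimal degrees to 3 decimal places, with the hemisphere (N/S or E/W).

26.438°S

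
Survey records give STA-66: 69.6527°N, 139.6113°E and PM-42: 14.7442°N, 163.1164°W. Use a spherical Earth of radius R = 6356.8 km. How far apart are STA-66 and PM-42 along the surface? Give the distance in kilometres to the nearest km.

Δφ = -54.9085°,  Δλ = 57.2723°
a = sin²(Δφ/2) + cos φ₁ cos φ₂ sin²(Δλ/2) = 0.289789
c = 2·arcsin(√a) = 1.136886 rad = 65.1388°
d = R·c = 6356.8 × 1.136886 = 7227.0 km

7227 km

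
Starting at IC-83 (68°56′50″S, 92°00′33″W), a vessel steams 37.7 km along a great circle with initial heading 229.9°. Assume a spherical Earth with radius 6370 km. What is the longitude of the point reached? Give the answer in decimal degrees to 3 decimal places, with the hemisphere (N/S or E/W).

92.738°W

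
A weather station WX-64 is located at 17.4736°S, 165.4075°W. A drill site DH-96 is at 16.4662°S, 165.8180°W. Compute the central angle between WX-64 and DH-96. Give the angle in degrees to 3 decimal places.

1.081°

Δφ = 1.0074°,  Δλ = -0.4105°
a = sin²(Δφ/2) + cos φ₁ cos φ₂ sin²(Δλ/2) = 0.000089
c = 2·arcsin(√a) = 0.018871 rad = 1.0812°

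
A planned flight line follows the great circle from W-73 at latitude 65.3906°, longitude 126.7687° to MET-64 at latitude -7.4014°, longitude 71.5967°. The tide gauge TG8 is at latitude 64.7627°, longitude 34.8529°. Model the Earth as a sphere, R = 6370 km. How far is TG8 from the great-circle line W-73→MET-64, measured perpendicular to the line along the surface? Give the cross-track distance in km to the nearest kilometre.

δ₁₃ = central angle W-73→TG8 = 0.615557 rad  (haversine)
θ₁₃ = bearing W-73→TG8 = 312.439°,  θ₁₂ = bearing W-73→MET-64 = 235.068°
dₓₜ = R·arcsin(sin δ₁₃ · sin(θ₁₃ − θ₁₂)) = 6370·arcsin(0.57741·sin(77.371°)) = 3812.756 km
|dₓₜ| = 3812.756 km

3813 km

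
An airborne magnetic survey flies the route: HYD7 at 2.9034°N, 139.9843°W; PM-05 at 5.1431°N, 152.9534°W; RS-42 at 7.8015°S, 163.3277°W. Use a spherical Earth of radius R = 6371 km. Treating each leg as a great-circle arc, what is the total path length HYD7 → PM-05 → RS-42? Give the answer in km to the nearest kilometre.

3303 km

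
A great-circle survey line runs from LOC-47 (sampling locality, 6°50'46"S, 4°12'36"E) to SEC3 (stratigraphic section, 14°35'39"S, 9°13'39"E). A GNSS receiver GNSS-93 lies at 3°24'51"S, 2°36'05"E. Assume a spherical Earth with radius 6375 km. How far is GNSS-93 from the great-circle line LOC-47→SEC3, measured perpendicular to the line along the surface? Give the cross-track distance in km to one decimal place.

LOC-47: φ = -6.84611°, λ = +4.21000°
SEC3: φ = -14.59417°, λ = +9.22750°
GNSS-93: φ = -3.41417°, λ = +2.60139°
δ₁₃ = central angle LOC-47→GNSS-93 = 0.066103 rad  (haversine)
θ₁₃ = bearing LOC-47→GNSS-93 = 334.898°,  θ₁₂ = bearing LOC-47→SEC3 = 147.964°
dₓₜ = R·arcsin(sin δ₁₃ · sin(θ₁₃ − θ₁₂)) = 6375·arcsin(0.06605·sin(186.934°)) = -50.841 km
|dₓₜ| = 50.841 km

50.8 km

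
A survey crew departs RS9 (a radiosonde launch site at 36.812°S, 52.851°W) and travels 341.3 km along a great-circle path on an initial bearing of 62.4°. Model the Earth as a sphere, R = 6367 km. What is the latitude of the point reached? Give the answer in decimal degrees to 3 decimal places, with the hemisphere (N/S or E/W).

35.342°S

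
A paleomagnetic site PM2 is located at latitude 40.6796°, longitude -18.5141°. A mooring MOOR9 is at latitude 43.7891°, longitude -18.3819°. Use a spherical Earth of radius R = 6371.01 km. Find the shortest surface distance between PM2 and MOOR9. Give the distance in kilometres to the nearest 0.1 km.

Δφ = 3.1095°,  Δλ = 0.1322°
a = sin²(Δφ/2) + cos φ₁ cos φ₂ sin²(Δλ/2) = 0.000737
c = 2·arcsin(√a) = 0.054298 rad = 3.1110°
d = R·c = 6371.01 × 0.054298 = 345.9 km

345.9 km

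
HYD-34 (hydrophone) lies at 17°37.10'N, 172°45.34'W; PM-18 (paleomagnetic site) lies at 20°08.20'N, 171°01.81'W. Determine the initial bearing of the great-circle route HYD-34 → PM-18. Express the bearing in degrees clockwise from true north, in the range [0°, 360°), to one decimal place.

32.7°

HYD-34: φ = +17.61833°, λ = -172.75567°
PM-18: φ = +20.13667°, λ = -171.03017°
Δλ = 1.7255°
y = sin Δλ · cos φ₂ = 0.028271
x = cos φ₁ sin φ₂ − sin φ₁ cos φ₂ cos Δλ = 0.044068
θ = atan2(y, x) = 32.6811° → 32.6811° (mod 360°)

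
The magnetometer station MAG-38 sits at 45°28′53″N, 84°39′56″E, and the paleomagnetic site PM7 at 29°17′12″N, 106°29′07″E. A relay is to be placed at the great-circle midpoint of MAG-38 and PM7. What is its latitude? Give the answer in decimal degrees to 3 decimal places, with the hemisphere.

MAG-38: φ = +45.48139°, λ = +84.66556°
PM7: φ = +29.28667°, λ = +106.48528°
Bx = cos φ₂ cos Δλ = 0.809698,  By = cos φ₂ sin Δλ = 0.324179
φₘ = atan2(sin φ₁ + sin φ₂, √((cos φ₁ + Bx)² + By²)) = 37.88327°
λₘ = λ₁ + atan2(By, cos φ₁ + Bx) = 96.77584°

37.883°N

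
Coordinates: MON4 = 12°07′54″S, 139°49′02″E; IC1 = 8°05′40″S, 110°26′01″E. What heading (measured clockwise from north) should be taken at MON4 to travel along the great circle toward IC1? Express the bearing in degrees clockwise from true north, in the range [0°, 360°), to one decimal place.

MON4: φ = -12.13167°, λ = +139.81722°
IC1: φ = -8.09444°, λ = +110.43361°
Δλ = -29.3836°
y = sin Δλ · cos φ₂ = -0.485766
x = cos φ₁ sin φ₂ − sin φ₁ cos φ₂ cos Δλ = 0.043638
θ = atan2(y, x) = -84.8667° → 275.1333° (mod 360°)

275.1°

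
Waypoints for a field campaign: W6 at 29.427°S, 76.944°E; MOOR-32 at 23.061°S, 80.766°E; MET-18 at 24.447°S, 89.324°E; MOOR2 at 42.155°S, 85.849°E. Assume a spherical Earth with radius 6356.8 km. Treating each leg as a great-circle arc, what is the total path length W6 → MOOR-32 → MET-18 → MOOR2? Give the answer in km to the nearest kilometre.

W6→MOOR-32: c = 0.126166 rad, d = 802.01 km
MOOR-32→MET-18: c = 0.138810 rad, d = 882.39 km
MET-18→MOOR2: c = 0.313117 rad, d = 1990.42 km
Total = 802.01 + 882.39 + 1990.42 = 3674.82 km

3675 km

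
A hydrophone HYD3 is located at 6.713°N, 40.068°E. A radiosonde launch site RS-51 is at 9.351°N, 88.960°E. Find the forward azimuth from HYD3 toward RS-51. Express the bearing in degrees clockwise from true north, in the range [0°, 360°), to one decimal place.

Δλ = 48.8920°
y = sin Δλ · cos φ₂ = 0.743459
x = cos φ₁ sin φ₂ − sin φ₁ cos φ₂ cos Δλ = 0.085533
θ = atan2(y, x) = 83.4372° → 83.4372° (mod 360°)

83.4°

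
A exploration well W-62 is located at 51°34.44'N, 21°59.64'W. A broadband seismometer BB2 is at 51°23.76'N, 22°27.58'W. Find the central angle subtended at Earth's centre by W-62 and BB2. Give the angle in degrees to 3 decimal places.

W-62: φ = +51.57400°, λ = -21.99400°
BB2: φ = +51.39600°, λ = -22.45967°
Δφ = -0.1780°,  Δλ = -0.4657°
a = sin²(Δφ/2) + cos φ₁ cos φ₂ sin²(Δλ/2) = 0.000009
c = 2·arcsin(√a) = 0.005939 rad = 0.3403°

0.340°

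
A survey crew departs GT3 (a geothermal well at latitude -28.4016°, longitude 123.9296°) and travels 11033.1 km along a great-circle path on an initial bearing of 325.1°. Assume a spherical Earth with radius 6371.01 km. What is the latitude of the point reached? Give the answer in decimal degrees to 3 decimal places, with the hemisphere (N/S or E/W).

δ = d/R = 11033.1/6371.01 = 1.731766 rad
φ₂ = arcsin(sin φ₁ cos δ + cos φ₁ sin δ cos θ)
   = arcsin(-0.47565·-0.16028 + 0.87964·0.98707·0.82015) = 52.03093°
λ₂ = λ₁ + atan2(sin θ sin δ cos φ₁, cos δ − sin φ₁ sin φ₂) = 57.30294°

52.031°N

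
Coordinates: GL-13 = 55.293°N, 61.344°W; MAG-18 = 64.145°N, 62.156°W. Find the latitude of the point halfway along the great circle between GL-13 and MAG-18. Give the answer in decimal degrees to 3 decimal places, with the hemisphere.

59.720°N

Bx = cos φ₂ cos Δλ = 0.436051,  By = cos φ₂ sin Δλ = -0.006180
φₘ = atan2(sin φ₁ + sin φ₂, √((cos φ₁ + Bx)² + By²)) = 59.71962°
λₘ = λ₁ + atan2(By, cos φ₁ + Bx) = -61.69618°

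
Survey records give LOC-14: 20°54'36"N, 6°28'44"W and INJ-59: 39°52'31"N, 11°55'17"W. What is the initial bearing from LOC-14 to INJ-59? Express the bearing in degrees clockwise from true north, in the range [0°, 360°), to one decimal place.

347.4°

LOC-14: φ = +20.91000°, λ = -6.47889°
INJ-59: φ = +39.87528°, λ = -11.92139°
Δλ = -5.4425°
y = sin Δλ · cos φ₂ = -0.072789
x = cos φ₁ sin φ₂ − sin φ₁ cos φ₂ cos Δλ = 0.326230
θ = atan2(y, x) = -12.5780° → 347.4220° (mod 360°)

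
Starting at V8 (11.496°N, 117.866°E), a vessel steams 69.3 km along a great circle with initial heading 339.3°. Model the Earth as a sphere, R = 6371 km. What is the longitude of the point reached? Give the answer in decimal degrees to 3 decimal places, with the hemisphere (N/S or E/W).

117.641°E

δ = d/R = 69.3/6371 = 0.010877 rad
φ₂ = arcsin(sin φ₁ cos δ + cos φ₁ sin δ cos θ)
   = arcsin(0.19930·0.99994 + 0.97994·0.01088·0.93544) = 12.07891°
λ₂ = λ₁ + atan2(sin θ sin δ cos φ₁, cos δ − sin φ₁ sin φ₂) = 117.64072°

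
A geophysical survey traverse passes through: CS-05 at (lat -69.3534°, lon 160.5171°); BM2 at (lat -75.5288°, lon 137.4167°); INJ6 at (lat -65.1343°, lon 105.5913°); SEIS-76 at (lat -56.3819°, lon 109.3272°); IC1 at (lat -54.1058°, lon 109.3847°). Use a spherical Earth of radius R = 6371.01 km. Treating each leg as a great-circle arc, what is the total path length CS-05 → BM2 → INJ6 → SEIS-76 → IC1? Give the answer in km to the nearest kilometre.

3891 km

CS-05→BM2: c = 0.160596 rad, d = 1023.16 km
BM2→INJ6: c = 0.254492 rad, d = 1621.37 km
INJ6→SEIS-76: c = 0.155976 rad, d = 993.72 km
SEIS-76→IC1: c = 0.039730 rad, d = 253.12 km
Total = 1023.16 + 1621.37 + 993.72 + 253.12 = 3891.37 km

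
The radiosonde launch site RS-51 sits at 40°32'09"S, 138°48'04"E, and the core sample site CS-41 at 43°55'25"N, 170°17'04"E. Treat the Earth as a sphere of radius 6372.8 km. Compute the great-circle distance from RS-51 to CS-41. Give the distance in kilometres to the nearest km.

RS-51: φ = -40.53583°, λ = +138.80111°
CS-41: φ = +43.92361°, λ = +170.28444°
Δφ = 84.4594°,  Δλ = 31.4833°
a = sin²(Δφ/2) + cos φ₁ cos φ₂ sin²(Δλ/2) = 0.492016
c = 2·arcsin(√a) = 1.554827 rad = 89.0850°
d = R·c = 6372.8 × 1.554827 = 9908.6 km

9909 km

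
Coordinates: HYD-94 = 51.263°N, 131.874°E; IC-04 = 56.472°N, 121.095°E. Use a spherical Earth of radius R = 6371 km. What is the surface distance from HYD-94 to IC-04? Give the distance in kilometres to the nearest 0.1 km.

912.0 km

Δφ = 5.2090°,  Δλ = -10.7790°
a = sin²(Δφ/2) + cos φ₁ cos φ₂ sin²(Δλ/2) = 0.005114
c = 2·arcsin(√a) = 0.143148 rad = 8.2018°
d = R·c = 6371 × 0.143148 = 912.0 km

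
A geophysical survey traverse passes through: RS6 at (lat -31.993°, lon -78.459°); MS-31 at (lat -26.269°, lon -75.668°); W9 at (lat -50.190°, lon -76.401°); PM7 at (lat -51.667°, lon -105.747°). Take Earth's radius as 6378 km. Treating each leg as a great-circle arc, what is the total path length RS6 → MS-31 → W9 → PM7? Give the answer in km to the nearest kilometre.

5408 km

RS6→MS-31: c = 0.108573 rad, d = 692.48 km
MS-31→W9: c = 0.417616 rad, d = 2663.56 km
W9→PM7: c = 0.321665 rad, d = 2051.58 km
Total = 692.48 + 2663.56 + 2051.58 = 5407.61 km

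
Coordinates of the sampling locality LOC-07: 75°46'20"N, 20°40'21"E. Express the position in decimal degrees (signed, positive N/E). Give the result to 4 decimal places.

lat: 75.7722° N → +75.7722°
lon: 20.6725° E → +20.6725°

+75.7722°, +20.6725°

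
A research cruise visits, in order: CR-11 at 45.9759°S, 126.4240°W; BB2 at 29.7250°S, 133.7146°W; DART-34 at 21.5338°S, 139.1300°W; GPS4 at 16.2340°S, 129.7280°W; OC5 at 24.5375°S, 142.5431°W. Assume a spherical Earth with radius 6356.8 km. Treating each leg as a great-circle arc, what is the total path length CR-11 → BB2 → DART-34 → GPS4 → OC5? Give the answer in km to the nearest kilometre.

5735 km

CR-11→BB2: c = 0.300576 rad, d = 1910.70 km
BB2→DART-34: c = 0.166369 rad, d = 1057.57 km
DART-34→GPS4: c = 0.180649 rad, d = 1148.35 km
GPS4→OC5: c = 0.254613 rad, d = 1618.52 km
Total = 1910.70 + 1057.57 + 1148.35 + 1618.52 = 5735.14 km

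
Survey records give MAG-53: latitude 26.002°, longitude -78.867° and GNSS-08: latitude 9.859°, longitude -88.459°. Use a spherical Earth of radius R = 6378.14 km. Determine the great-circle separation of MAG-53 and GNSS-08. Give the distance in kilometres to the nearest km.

2062 km

Δφ = -16.1430°,  Δλ = -9.5920°
a = sin²(Δφ/2) + cos φ₁ cos φ₂ sin²(Δλ/2) = 0.025905
c = 2·arcsin(√a) = 0.323304 rad = 18.5240°
d = R·c = 6378.14 × 0.323304 = 2062.1 km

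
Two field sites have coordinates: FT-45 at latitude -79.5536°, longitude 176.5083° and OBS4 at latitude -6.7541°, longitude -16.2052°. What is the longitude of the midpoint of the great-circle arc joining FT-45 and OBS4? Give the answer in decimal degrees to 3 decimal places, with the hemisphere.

Bx = cos φ₂ cos Δλ = -0.968713,  By = cos φ₂ sin Δλ = 0.218549
φₘ = atan2(sin φ₁ + sin φ₂, √((cos φ₁ + Bx)² + By²)) = -53.41795°
λₘ = λ₁ + atan2(By, cos φ₁ + Bx) = -19.00414°

19.004°W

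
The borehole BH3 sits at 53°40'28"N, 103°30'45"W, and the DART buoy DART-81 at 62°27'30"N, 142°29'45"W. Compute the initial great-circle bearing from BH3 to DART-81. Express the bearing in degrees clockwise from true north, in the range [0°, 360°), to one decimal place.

309.0°

BH3: φ = +53.67444°, λ = -103.51250°
DART-81: φ = +62.45833°, λ = -142.49583°
Δλ = -38.9833°
y = sin Δλ · cos φ₂ = -0.290889
x = cos φ₁ sin φ₂ − sin φ₁ cos φ₂ cos Δλ = 0.235660
θ = atan2(y, x) = -50.9877° → 309.0123° (mod 360°)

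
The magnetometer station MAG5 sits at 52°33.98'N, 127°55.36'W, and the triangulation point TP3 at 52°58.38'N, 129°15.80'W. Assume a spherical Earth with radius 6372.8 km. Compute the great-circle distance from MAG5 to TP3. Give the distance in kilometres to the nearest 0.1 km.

100.9 km

MAG5: φ = +52.56633°, λ = -127.92267°
TP3: φ = +52.97300°, λ = -129.26333°
Δφ = 0.4067°,  Δλ = -1.3407°
a = sin²(Δφ/2) + cos φ₁ cos φ₂ sin²(Δλ/2) = 0.000063
c = 2·arcsin(√a) = 0.015836 rad = 0.9073°
d = R·c = 6372.8 × 0.015836 = 100.9 km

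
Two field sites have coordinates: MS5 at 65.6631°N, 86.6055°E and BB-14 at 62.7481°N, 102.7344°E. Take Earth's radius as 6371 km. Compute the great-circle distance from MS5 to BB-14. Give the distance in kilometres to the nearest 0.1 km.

Δφ = -2.9150°,  Δλ = 16.1289°
a = sin²(Δφ/2) + cos φ₁ cos φ₂ sin²(Δλ/2) = 0.004361
c = 2·arcsin(√a) = 0.132167 rad = 7.5726°
d = R·c = 6371 × 0.132167 = 842.0 km

842.0 km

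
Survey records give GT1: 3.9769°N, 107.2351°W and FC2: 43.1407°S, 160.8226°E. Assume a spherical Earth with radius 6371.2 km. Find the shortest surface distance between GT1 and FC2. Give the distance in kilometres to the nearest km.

Δφ = -47.1176°,  Δλ = -91.9423°
a = sin²(Δφ/2) + cos φ₁ cos φ₂ sin²(Δλ/2) = 0.536048
c = 2·arcsin(√a) = 1.642954 rad = 94.1343°
d = R·c = 6371.2 × 1.642954 = 10467.6 km

10468 km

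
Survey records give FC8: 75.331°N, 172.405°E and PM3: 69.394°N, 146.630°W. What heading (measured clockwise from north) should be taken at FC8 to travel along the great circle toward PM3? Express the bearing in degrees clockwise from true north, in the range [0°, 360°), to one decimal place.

95.0°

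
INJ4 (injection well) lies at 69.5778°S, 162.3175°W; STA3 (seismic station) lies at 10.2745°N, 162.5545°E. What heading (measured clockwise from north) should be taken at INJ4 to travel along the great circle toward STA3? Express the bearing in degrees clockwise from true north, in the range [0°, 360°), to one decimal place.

Δλ = -35.1280°
y = sin Δλ · cos φ₂ = -0.566178
x = cos φ₁ sin φ₂ − sin φ₁ cos φ₂ cos Δλ = 0.816410
θ = atan2(y, x) = -34.7412° → 325.2588° (mod 360°)

325.3°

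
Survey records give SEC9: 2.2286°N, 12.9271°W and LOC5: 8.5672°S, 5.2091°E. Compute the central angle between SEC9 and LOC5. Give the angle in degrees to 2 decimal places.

Δφ = -10.7958°,  Δλ = 18.1362°
a = sin²(Δφ/2) + cos φ₁ cos φ₂ sin²(Δλ/2) = 0.033394
c = 2·arcsin(√a) = 0.367547 rad = 21.0589°

21.06°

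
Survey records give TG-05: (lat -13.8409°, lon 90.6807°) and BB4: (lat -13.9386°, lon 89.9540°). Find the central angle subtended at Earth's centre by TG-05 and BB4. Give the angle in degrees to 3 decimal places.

Δφ = -0.0977°,  Δλ = -0.7267°
a = sin²(Δφ/2) + cos φ₁ cos φ₂ sin²(Δλ/2) = 0.000039
c = 2·arcsin(√a) = 0.012430 rad = 0.7122°

0.712°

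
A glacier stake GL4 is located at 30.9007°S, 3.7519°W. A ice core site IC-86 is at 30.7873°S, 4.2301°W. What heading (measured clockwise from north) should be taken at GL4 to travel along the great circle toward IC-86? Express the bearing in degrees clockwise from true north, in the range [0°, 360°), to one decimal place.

285.3°

Δλ = -0.4782°
y = sin Δλ · cos φ₂ = -0.007170
x = cos φ₁ sin φ₂ − sin φ₁ cos φ₂ cos Δλ = 0.001964
θ = atan2(y, x) = -74.6823° → 285.3177° (mod 360°)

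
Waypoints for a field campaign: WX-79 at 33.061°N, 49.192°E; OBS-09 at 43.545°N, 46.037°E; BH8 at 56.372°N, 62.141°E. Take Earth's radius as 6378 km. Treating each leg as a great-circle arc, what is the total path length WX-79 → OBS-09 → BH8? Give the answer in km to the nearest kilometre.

WX-79→OBS-09: c = 0.187973 rad, d = 1198.89 km
OBS-09→BH8: c = 0.286307 rad, d = 1826.07 km
Total = 1198.89 + 1826.07 = 3024.96 km

3025 km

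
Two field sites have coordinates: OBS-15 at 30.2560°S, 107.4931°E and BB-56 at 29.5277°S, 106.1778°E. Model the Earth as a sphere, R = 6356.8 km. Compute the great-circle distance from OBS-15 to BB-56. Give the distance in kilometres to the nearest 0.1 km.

Δφ = 0.7283°,  Δλ = -1.3153°
a = sin²(Δφ/2) + cos φ₁ cos φ₂ sin²(Δλ/2) = 0.000139
c = 2·arcsin(√a) = 0.023615 rad = 1.3530°
d = R·c = 6356.8 × 0.023615 = 150.1 km

150.1 km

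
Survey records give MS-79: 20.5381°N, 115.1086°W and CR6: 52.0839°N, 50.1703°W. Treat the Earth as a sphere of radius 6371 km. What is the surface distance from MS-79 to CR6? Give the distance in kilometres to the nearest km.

6520 km

Δφ = 31.5458°,  Δλ = 64.9383°
a = sin²(Δφ/2) + cos φ₁ cos φ₂ sin²(Δλ/2) = 0.239735
c = 2·arcsin(√a) = 1.023324 rad = 58.6322°
d = R·c = 6371 × 1.023324 = 6519.6 km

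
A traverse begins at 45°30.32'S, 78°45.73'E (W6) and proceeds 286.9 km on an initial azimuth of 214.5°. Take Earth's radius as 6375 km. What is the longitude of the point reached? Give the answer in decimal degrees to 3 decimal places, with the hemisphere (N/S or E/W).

W6: φ = -45.50533°, λ = +78.76217°
δ = d/R = 286.9/6375 = 0.045004 rad
φ₂ = arcsin(sin φ₁ cos δ + cos φ₁ sin δ cos θ)
   = arcsin(-0.71332·0.99899 + 0.70084·0.04499·-0.82413) = -47.61044°
λ₂ = λ₁ + atan2(sin θ sin δ cos φ₁, cos δ − sin φ₁ sin φ₂) = 76.59601°

76.596°E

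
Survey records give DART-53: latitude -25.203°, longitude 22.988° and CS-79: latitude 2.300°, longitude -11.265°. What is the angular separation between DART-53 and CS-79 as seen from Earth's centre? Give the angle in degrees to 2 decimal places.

Δφ = 27.5030°,  Δλ = -34.2530°
a = sin²(Δφ/2) + cos φ₁ cos φ₂ sin²(Δλ/2) = 0.134908
c = 2·arcsin(√a) = 0.752205 rad = 43.0982°

43.10°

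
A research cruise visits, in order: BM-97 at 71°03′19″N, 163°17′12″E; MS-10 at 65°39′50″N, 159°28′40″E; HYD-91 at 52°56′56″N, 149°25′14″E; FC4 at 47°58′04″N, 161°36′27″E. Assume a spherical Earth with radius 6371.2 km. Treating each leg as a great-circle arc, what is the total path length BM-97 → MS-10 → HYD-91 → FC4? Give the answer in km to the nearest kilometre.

BM-97: φ = +71.05528°, λ = +163.28667°
MS-10: φ = +65.66389°, λ = +159.47778°
HYD-91: φ = +52.94889°, λ = +149.42056°
FC4: φ = +47.96778°, λ = +161.60750°
BM-97→MS-10: c = 0.097192 rad, d = 619.23 km
MS-10→HYD-91: c = 0.238635 rad, d = 1520.39 km
HYD-91→FC4: c = 0.160598 rad, d = 1023.20 km
Total = 619.23 + 1520.39 + 1023.20 = 3162.82 km

3163 km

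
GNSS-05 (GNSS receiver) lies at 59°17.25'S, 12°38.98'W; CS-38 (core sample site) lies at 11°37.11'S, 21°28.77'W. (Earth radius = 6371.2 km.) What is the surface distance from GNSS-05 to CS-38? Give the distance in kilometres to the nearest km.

5352 km

GNSS-05: φ = -59.28750°, λ = -12.64967°
CS-38: φ = -11.61850°, λ = -21.47950°
Δφ = 47.6690°,  Δλ = -8.8298°
a = sin²(Δφ/2) + cos φ₁ cos φ₂ sin²(Δλ/2) = 0.166258
c = 2·arcsin(√a) = 0.839972 rad = 48.1268°
d = R·c = 6371.2 × 0.839972 = 5351.6 km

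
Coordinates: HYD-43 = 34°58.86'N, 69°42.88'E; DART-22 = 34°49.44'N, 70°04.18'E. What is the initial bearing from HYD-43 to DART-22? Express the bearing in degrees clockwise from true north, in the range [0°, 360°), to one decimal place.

HYD-43: φ = +34.98100°, λ = +69.71467°
DART-22: φ = +34.82400°, λ = +70.06967°
Δλ = 0.3550°
y = sin Δλ · cos φ₂ = 0.005086
x = cos φ₁ sin φ₂ − sin φ₁ cos φ₂ cos Δλ = -0.002731
θ = atan2(y, x) = 118.2341° → 118.2341° (mod 360°)

118.2°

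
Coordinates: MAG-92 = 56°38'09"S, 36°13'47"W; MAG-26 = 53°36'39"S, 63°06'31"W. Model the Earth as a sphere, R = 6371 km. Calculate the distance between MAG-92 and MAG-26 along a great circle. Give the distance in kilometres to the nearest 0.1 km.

1730.0 km

MAG-92: φ = -56.63583°, λ = -36.22972°
MAG-26: φ = -53.61083°, λ = -63.10861°
Δφ = 3.0250°,  Δλ = -26.8789°
a = sin²(Δφ/2) + cos φ₁ cos φ₂ sin²(Δλ/2) = 0.018321
c = 2·arcsin(√a) = 0.271545 rad = 15.5584°
d = R·c = 6371 × 0.271545 = 1730.0 km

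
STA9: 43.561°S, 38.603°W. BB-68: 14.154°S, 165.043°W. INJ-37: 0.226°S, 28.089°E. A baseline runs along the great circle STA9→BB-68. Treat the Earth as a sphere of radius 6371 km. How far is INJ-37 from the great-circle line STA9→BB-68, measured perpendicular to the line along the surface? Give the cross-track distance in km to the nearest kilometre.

2123 km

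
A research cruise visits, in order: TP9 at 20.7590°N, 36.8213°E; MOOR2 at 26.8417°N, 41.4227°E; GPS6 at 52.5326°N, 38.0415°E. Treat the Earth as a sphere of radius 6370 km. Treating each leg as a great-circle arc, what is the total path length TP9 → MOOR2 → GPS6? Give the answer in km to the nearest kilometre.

3692 km

TP9→MOOR2: c = 0.129079 rad, d = 822.23 km
MOOR2→GPS6: c = 0.450565 rad, d = 2870.10 km
Total = 822.23 + 2870.10 = 3692.33 km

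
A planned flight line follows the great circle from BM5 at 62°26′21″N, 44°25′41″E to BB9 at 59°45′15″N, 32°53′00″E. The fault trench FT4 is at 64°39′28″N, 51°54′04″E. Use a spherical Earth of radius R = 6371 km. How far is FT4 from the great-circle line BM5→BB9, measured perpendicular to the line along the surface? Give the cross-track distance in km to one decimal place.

BM5: φ = +62.43917°, λ = +44.42806°
BB9: φ = +59.75417°, λ = +32.88333°
FT4: φ = +64.65778°, λ = +51.90111°
δ₁₃ = central angle BM5→FT4 = 0.069753 rad  (haversine)
θ₁₃ = bearing BM5→FT4 = 53.009°,  θ₁₂ = bearing BM5→BB9 = 249.440°
dₓₜ = R·arcsin(sin δ₁₃ · sin(θ₁₃ − θ₁₂)) = 6371·arcsin(0.06970·sin(-196.431°)) = 125.609 km
|dₓₜ| = 125.609 km

125.6 km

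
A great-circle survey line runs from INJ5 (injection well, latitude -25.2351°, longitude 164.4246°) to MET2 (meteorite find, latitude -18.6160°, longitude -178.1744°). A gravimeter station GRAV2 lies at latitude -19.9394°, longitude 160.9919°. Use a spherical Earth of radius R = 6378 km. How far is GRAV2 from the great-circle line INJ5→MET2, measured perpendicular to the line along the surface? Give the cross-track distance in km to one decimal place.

670.0 km

δ₁₃ = central angle INJ5→GRAV2 = 0.107700 rad  (haversine)
θ₁₃ = bearing INJ5→GRAV2 = 328.423°,  θ₁₂ = bearing INJ5→MET2 = 71.146°
dₓₜ = R·arcsin(sin δ₁₃ · sin(θ₁₃ − θ₁₂)) = 6378·arcsin(0.10749·sin(257.277°)) = -669.982 km
|dₓₜ| = 669.982 km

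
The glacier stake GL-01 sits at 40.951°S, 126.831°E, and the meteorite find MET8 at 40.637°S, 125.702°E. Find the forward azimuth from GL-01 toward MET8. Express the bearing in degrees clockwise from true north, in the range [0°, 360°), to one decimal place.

Δλ = -1.1290°
y = sin Δλ · cos φ₂ = -0.014952
x = cos φ₁ sin φ₂ − sin φ₁ cos φ₂ cos Δλ = 0.005384
θ = atan2(y, x) = -70.1976° → 289.8024° (mod 360°)

289.8°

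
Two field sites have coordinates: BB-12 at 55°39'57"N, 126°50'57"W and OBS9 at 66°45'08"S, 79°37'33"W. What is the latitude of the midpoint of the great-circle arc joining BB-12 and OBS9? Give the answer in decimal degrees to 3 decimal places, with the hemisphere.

6.028°S

BB-12: φ = +55.66583°, λ = -126.84917°
OBS9: φ = -66.75222°, λ = -79.62583°
Bx = cos φ₂ cos Δλ = 0.268063,  By = cos φ₂ sin Δλ = 0.289718
φₘ = atan2(sin φ₁ + sin φ₂, √((cos φ₁ + Bx)² + By²)) = -6.02827°
λₘ = λ₁ + atan2(By, cos φ₁ + Bx) = -107.65181°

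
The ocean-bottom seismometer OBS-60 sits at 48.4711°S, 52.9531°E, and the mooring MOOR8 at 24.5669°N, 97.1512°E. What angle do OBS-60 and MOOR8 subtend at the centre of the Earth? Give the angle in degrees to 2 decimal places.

83.05°

Δφ = 73.0380°,  Δλ = 44.1981°
a = sin²(Δφ/2) + cos φ₁ cos φ₂ sin²(Δλ/2) = 0.439473
c = 2·arcsin(√a) = 1.449445 rad = 83.0471°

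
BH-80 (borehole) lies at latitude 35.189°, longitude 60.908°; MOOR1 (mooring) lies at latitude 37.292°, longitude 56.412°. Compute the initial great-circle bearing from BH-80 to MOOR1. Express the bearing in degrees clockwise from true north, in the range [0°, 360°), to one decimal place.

301.4°

Δλ = -4.4960°
y = sin Δλ · cos φ₂ = -0.062363
x = cos φ₁ sin φ₂ − sin φ₁ cos φ₂ cos Δλ = 0.038107
θ = atan2(y, x) = -58.5732° → 301.4268° (mod 360°)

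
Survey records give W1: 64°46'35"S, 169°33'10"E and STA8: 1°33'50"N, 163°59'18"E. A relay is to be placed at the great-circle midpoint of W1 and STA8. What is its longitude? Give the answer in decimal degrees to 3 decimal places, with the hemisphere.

165.651°E

W1: φ = -64.77639°, λ = +169.55278°
STA8: φ = +1.56389°, λ = +163.98833°
Bx = cos φ₂ cos Δλ = 0.994917,  By = cos φ₂ sin Δλ = -0.096929
φₘ = atan2(sin φ₁ + sin φ₂, √((cos φ₁ + Bx)² + By²)) = -31.63153°
λₘ = λ₁ + atan2(By, cos φ₁ + Bx) = 165.65076°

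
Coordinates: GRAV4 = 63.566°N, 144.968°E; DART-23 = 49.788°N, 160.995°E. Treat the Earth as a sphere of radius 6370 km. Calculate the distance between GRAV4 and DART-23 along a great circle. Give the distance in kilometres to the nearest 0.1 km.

1806.5 km

Δφ = -13.7780°,  Δλ = 16.0270°
a = sin²(Δφ/2) + cos φ₁ cos φ₂ sin²(Δλ/2) = 0.019973
c = 2·arcsin(√a) = 0.283598 rad = 16.2490°
d = R·c = 6370 × 0.283598 = 1806.5 km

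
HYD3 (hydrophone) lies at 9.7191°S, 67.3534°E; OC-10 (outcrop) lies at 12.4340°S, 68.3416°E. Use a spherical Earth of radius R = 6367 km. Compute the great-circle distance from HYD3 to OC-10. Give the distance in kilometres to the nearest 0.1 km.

320.4 km

Δφ = -2.7149°,  Δλ = 0.9882°
a = sin²(Δφ/2) + cos φ₁ cos φ₂ sin²(Δλ/2) = 0.000633
c = 2·arcsin(√a) = 0.050316 rad = 2.8829°
d = R·c = 6367 × 0.050316 = 320.4 km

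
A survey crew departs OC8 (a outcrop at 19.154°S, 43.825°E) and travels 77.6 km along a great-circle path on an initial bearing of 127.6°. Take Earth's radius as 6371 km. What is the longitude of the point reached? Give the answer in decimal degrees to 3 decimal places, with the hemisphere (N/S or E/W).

δ = d/R = 77.6/6371 = 0.012180 rad
φ₂ = arcsin(sin φ₁ cos δ + cos φ₁ sin δ cos θ)
   = arcsin(-0.32811·0.99993 + 0.94464·0.01218·-0.61015) = -19.57887°
λ₂ = λ₁ + atan2(sin θ sin δ cos φ₁, cos δ − sin φ₁ sin φ₂) = 44.41184°

44.412°E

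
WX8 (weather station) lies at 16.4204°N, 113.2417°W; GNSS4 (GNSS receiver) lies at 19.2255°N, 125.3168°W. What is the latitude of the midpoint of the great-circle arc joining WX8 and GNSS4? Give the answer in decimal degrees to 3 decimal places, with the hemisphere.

Bx = cos φ₂ cos Δλ = 0.923338,  By = cos φ₂ sin Δλ = -0.197527
φₘ = atan2(sin φ₁ + sin φ₂, √((cos φ₁ + Bx)² + By²)) = 17.91602°
λₘ = λ₁ + atan2(By, cos φ₁ + Bx) = -119.23155°

17.916°N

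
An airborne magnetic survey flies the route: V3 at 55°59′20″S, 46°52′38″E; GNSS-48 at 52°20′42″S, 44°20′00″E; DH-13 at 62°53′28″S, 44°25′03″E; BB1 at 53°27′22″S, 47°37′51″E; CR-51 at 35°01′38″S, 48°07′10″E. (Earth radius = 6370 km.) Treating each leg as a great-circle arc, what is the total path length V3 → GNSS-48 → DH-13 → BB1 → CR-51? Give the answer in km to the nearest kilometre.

4725 km

V3: φ = -55.98889°, λ = +46.87722°
GNSS-48: φ = -52.34500°, λ = +44.33333°
DH-13: φ = -62.89111°, λ = +44.41750°
BB1: φ = -53.45611°, λ = +47.63083°
CR-51: φ = -35.02722°, λ = +48.11944°
V3→GNSS-48: c = 0.068693 rad, d = 437.57 km
GNSS-48→DH-13: c = 0.184066 rad, d = 1172.50 km
DH-13→BB1: c = 0.167254 rad, d = 1065.41 km
BB1→CR-51: c = 0.321701 rad, d = 2049.23 km
Total = 437.57 + 1172.50 + 1065.41 + 2049.23 = 4724.72 km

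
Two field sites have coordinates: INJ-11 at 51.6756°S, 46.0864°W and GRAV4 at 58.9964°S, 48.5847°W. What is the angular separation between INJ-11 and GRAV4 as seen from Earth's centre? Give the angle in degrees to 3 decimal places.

7.456°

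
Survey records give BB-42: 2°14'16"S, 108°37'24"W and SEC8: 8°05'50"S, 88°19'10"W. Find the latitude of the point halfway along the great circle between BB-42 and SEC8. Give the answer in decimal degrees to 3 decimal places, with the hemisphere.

5.249°S

BB-42: φ = -2.23778°, λ = -108.62333°
SEC8: φ = -8.09722°, λ = -88.31944°
Bx = cos φ₂ cos Δλ = 0.928515,  By = cos φ₂ sin Δλ = 0.343540
φₘ = atan2(sin φ₁ + sin φ₂, √((cos φ₁ + Bx)² + By²)) = -5.24923°
λₘ = λ₁ + atan2(By, cos φ₁ + Bx) = -98.51887°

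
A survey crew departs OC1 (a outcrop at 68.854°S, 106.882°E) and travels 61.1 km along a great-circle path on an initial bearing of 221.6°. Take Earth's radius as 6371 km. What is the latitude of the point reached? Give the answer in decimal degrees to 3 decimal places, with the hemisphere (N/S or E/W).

69.262°S

δ = d/R = 61.1/6371 = 0.009590 rad
φ₂ = arcsin(sin φ₁ cos δ + cos φ₁ sin δ cos θ)
   = arcsin(-0.93266·0.99995 + 0.36075·0.00959·-0.74780) = -69.26184°
λ₂ = λ₁ + atan2(sin θ sin δ cos φ₁, cos δ − sin φ₁ sin φ₂) = 105.85169°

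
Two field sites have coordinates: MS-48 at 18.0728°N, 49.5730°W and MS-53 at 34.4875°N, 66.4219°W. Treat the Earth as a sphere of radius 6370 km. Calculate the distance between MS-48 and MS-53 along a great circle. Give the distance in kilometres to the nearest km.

2473 km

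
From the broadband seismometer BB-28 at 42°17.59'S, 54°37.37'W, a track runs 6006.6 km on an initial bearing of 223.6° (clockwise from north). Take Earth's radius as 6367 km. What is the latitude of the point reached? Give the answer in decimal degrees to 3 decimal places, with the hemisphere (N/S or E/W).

55.965°S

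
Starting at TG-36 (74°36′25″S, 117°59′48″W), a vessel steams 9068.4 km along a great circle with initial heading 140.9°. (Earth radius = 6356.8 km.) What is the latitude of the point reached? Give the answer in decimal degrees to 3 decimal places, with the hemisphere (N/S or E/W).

TG-36: φ = -74.60694°, λ = -117.99667°
δ = d/R = 9068.4/6356.8 = 1.426567 rad
φ₂ = arcsin(sin φ₁ cos δ + cos φ₁ sin δ cos θ)
   = arcsin(-0.96413·0.14373 + 0.26544·0.98962·-0.77605) = -20.02489°
λ₂ = λ₁ + atan2(sin θ sin δ cos φ₁, cos δ − sin φ₁ sin φ₂) = 20.37563°

20.025°S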